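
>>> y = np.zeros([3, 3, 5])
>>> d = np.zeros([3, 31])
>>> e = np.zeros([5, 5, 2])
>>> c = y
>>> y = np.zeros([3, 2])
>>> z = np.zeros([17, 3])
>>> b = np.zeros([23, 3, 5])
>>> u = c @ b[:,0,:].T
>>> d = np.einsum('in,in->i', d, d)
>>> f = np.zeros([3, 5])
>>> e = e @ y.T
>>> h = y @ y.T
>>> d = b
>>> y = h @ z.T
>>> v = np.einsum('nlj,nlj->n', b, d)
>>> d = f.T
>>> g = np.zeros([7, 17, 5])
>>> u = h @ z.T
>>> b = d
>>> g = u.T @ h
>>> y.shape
(3, 17)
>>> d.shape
(5, 3)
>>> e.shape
(5, 5, 3)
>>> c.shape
(3, 3, 5)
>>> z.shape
(17, 3)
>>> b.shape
(5, 3)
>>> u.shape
(3, 17)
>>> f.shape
(3, 5)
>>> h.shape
(3, 3)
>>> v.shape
(23,)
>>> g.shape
(17, 3)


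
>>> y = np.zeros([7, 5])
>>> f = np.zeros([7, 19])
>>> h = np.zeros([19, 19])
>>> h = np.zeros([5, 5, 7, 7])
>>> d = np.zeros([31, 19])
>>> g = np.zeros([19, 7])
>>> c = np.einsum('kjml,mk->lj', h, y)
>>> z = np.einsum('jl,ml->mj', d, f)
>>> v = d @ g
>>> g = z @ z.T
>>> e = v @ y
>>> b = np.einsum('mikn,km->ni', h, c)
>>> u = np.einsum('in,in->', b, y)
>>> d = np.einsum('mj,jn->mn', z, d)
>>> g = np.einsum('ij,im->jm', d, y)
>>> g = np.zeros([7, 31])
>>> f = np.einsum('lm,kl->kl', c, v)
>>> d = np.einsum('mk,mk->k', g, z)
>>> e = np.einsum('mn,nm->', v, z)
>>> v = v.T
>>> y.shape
(7, 5)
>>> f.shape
(31, 7)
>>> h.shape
(5, 5, 7, 7)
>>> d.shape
(31,)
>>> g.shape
(7, 31)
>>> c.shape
(7, 5)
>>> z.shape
(7, 31)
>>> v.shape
(7, 31)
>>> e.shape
()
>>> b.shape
(7, 5)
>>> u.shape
()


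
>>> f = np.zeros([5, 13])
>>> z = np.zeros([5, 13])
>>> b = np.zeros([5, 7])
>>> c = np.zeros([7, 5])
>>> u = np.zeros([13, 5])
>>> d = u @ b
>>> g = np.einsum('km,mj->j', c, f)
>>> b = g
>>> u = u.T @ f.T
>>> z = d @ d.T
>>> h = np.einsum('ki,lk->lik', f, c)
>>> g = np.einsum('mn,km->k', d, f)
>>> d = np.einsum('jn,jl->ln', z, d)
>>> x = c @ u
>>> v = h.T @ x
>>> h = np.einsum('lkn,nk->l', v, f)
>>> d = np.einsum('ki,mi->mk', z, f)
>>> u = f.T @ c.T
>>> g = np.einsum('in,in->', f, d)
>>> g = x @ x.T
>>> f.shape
(5, 13)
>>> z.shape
(13, 13)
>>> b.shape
(13,)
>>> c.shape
(7, 5)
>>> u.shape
(13, 7)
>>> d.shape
(5, 13)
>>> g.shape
(7, 7)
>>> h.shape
(5,)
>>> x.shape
(7, 5)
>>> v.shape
(5, 13, 5)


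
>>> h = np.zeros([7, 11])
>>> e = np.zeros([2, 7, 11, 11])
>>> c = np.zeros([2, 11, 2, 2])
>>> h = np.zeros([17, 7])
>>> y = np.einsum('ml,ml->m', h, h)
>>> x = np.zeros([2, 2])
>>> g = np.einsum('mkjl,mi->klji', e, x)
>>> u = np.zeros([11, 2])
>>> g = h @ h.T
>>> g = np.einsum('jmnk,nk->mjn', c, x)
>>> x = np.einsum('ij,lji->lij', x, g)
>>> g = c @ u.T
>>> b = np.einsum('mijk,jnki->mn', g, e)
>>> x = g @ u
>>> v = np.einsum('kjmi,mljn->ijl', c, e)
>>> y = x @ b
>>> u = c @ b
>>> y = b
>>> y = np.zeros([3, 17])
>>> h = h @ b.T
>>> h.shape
(17, 2)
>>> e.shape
(2, 7, 11, 11)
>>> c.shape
(2, 11, 2, 2)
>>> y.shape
(3, 17)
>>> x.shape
(2, 11, 2, 2)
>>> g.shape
(2, 11, 2, 11)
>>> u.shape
(2, 11, 2, 7)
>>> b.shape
(2, 7)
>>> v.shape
(2, 11, 7)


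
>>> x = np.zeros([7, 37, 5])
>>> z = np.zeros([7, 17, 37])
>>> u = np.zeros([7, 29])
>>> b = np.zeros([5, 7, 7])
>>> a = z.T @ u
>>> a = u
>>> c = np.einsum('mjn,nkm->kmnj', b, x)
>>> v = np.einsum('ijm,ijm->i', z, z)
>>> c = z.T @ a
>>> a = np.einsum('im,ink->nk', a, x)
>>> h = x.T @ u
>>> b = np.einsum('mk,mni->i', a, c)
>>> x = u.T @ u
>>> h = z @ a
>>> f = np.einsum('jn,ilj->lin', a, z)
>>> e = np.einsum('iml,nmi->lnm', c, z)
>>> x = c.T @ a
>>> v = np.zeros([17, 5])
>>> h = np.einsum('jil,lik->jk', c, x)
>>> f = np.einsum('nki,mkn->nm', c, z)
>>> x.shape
(29, 17, 5)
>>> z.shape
(7, 17, 37)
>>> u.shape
(7, 29)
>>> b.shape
(29,)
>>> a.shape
(37, 5)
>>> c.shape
(37, 17, 29)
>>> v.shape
(17, 5)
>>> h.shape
(37, 5)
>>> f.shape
(37, 7)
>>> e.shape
(29, 7, 17)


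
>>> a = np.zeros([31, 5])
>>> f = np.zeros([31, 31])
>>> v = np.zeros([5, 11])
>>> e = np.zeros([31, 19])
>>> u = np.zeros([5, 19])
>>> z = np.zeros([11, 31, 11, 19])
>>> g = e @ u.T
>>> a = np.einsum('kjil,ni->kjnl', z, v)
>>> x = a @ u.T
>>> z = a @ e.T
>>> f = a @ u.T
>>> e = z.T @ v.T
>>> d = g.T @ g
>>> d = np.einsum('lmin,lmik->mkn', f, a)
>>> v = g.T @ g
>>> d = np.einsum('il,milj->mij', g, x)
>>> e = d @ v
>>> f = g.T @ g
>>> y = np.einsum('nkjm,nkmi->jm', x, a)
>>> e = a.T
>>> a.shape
(11, 31, 5, 19)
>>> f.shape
(5, 5)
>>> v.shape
(5, 5)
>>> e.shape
(19, 5, 31, 11)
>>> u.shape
(5, 19)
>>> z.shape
(11, 31, 5, 31)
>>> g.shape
(31, 5)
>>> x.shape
(11, 31, 5, 5)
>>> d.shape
(11, 31, 5)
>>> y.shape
(5, 5)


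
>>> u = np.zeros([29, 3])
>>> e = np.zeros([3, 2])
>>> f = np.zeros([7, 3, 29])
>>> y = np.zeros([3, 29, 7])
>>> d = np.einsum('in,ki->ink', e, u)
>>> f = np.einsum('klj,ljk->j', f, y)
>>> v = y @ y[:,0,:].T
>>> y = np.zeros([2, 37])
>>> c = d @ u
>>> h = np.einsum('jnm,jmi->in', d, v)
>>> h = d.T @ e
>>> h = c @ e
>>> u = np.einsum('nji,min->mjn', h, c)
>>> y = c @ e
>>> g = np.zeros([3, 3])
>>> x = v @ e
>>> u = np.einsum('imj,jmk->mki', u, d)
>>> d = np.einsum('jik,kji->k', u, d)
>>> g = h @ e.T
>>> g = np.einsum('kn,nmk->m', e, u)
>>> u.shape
(2, 29, 3)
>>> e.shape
(3, 2)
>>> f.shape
(29,)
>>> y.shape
(3, 2, 2)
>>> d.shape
(3,)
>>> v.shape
(3, 29, 3)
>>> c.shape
(3, 2, 3)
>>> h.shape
(3, 2, 2)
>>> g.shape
(29,)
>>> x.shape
(3, 29, 2)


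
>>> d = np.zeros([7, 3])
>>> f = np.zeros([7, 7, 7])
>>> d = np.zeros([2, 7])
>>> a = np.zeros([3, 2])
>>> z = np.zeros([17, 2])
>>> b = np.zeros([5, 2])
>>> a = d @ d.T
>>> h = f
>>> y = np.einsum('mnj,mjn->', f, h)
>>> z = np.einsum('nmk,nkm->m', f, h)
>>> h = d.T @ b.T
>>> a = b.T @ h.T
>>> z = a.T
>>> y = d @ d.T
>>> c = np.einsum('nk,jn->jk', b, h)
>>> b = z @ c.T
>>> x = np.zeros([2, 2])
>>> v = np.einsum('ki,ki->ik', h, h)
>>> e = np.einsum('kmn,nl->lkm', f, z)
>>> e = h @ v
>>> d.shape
(2, 7)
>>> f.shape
(7, 7, 7)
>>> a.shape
(2, 7)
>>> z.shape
(7, 2)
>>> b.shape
(7, 7)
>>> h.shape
(7, 5)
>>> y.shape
(2, 2)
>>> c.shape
(7, 2)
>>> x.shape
(2, 2)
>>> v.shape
(5, 7)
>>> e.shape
(7, 7)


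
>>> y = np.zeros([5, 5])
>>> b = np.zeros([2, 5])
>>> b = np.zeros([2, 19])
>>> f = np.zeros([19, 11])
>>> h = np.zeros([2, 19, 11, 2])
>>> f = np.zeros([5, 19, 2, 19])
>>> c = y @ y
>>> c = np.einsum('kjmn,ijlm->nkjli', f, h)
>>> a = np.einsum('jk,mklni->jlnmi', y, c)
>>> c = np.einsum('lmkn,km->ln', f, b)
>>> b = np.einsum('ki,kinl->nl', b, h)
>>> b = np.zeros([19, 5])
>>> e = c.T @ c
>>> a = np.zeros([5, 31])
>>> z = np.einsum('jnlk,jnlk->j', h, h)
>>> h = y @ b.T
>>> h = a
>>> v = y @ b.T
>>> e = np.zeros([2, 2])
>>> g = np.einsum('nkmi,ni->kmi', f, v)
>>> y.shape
(5, 5)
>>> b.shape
(19, 5)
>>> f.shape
(5, 19, 2, 19)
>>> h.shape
(5, 31)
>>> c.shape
(5, 19)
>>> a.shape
(5, 31)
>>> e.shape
(2, 2)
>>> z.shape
(2,)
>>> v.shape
(5, 19)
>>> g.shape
(19, 2, 19)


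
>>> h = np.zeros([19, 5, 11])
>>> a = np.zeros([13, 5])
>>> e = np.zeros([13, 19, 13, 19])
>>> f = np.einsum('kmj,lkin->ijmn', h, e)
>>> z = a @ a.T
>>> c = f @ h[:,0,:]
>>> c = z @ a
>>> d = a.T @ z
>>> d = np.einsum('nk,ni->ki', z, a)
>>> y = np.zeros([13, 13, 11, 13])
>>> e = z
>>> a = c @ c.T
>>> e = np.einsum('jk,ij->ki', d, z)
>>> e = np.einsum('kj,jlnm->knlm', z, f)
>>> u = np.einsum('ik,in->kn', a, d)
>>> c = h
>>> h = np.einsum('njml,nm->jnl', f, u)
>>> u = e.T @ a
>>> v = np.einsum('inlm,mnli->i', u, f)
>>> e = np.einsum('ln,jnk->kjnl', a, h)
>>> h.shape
(11, 13, 19)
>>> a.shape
(13, 13)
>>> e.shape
(19, 11, 13, 13)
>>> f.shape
(13, 11, 5, 19)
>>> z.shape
(13, 13)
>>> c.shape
(19, 5, 11)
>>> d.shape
(13, 5)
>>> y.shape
(13, 13, 11, 13)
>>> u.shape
(19, 11, 5, 13)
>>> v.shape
(19,)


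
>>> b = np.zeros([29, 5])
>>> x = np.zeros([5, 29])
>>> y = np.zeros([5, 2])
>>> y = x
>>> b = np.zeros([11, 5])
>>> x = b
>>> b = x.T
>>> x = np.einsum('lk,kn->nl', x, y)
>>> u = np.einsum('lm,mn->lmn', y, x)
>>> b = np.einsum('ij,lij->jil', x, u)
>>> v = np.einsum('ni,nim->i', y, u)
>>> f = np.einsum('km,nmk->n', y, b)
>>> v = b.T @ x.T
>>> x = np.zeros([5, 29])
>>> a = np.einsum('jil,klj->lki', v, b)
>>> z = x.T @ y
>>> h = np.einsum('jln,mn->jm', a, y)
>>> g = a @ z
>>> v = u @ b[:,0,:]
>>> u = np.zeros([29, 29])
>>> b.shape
(11, 29, 5)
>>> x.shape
(5, 29)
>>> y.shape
(5, 29)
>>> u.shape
(29, 29)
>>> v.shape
(5, 29, 5)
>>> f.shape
(11,)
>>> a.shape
(29, 11, 29)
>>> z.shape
(29, 29)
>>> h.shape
(29, 5)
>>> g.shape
(29, 11, 29)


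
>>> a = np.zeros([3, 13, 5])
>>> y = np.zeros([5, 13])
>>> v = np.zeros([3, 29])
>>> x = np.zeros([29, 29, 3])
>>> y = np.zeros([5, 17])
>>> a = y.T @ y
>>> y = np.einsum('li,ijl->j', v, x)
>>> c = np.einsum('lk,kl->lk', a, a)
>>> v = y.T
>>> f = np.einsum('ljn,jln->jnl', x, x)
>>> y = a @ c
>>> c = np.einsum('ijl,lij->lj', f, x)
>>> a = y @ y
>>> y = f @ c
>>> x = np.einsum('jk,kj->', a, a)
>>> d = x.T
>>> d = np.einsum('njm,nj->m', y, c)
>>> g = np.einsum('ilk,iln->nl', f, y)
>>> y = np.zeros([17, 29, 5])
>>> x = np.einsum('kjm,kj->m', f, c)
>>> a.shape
(17, 17)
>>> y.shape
(17, 29, 5)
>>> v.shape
(29,)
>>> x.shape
(29,)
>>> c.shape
(29, 3)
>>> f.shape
(29, 3, 29)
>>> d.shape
(3,)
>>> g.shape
(3, 3)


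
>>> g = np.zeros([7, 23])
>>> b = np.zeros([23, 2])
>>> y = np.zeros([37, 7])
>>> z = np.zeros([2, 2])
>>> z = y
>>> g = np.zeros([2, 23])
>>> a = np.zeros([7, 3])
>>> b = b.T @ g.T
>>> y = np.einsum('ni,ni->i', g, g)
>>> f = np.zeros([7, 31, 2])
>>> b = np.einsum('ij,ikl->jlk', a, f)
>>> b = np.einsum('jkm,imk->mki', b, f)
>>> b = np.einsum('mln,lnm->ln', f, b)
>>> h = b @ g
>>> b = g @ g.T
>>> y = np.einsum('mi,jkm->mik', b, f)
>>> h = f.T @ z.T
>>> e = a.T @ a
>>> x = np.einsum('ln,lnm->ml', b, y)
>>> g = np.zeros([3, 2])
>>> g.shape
(3, 2)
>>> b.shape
(2, 2)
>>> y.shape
(2, 2, 31)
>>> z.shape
(37, 7)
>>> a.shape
(7, 3)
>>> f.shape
(7, 31, 2)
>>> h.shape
(2, 31, 37)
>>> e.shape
(3, 3)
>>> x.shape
(31, 2)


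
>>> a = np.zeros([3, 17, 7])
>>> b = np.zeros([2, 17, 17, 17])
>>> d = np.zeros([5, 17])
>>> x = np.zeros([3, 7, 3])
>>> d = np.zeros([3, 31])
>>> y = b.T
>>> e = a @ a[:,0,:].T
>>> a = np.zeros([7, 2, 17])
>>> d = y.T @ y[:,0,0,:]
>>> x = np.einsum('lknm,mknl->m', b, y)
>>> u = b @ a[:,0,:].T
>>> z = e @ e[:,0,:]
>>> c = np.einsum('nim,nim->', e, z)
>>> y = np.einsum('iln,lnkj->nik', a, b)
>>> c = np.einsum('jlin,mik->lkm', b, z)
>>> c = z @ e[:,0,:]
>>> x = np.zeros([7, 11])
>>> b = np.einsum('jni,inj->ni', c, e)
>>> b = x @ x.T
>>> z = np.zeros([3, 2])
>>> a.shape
(7, 2, 17)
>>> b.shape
(7, 7)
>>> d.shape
(2, 17, 17, 2)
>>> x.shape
(7, 11)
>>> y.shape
(17, 7, 17)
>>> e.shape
(3, 17, 3)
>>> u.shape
(2, 17, 17, 7)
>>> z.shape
(3, 2)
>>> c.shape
(3, 17, 3)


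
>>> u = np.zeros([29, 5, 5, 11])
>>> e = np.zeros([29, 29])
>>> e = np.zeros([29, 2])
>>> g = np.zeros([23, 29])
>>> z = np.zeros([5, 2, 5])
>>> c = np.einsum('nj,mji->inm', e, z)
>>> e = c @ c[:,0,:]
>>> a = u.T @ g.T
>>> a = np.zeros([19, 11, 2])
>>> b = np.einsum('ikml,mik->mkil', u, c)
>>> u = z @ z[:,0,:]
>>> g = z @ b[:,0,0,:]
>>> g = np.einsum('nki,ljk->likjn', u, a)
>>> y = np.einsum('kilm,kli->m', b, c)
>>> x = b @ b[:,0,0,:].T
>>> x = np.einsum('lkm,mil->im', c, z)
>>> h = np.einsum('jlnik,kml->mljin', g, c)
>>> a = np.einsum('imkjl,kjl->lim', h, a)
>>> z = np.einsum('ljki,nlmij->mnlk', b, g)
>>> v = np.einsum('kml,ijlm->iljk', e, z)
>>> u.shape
(5, 2, 5)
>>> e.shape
(5, 29, 5)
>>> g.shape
(19, 5, 2, 11, 5)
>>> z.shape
(2, 19, 5, 29)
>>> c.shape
(5, 29, 5)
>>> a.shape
(2, 29, 5)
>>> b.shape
(5, 5, 29, 11)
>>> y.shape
(11,)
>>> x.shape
(2, 5)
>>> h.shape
(29, 5, 19, 11, 2)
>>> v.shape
(2, 5, 19, 5)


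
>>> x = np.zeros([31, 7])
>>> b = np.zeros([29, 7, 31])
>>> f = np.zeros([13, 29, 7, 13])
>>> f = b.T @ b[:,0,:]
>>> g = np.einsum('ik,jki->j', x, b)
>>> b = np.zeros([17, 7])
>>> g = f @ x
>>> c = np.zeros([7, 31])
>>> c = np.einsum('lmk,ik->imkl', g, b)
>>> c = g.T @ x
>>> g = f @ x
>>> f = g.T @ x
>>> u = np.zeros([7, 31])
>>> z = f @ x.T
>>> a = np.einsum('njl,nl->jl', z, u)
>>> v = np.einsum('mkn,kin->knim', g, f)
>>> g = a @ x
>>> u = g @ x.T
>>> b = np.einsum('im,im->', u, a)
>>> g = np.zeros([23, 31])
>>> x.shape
(31, 7)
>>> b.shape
()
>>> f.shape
(7, 7, 7)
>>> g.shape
(23, 31)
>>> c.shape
(7, 7, 7)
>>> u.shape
(7, 31)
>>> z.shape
(7, 7, 31)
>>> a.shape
(7, 31)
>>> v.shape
(7, 7, 7, 31)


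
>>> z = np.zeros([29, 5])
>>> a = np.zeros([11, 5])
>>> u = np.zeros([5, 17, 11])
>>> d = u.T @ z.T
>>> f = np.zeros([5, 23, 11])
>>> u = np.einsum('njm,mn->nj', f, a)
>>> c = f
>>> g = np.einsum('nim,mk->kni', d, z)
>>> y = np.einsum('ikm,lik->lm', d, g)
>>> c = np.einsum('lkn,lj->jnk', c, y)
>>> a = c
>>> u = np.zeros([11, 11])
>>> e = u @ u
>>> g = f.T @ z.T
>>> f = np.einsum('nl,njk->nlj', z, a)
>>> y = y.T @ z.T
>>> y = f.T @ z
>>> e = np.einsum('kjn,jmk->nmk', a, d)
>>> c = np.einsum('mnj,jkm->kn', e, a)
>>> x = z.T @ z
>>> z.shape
(29, 5)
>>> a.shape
(29, 11, 23)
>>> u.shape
(11, 11)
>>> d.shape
(11, 17, 29)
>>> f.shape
(29, 5, 11)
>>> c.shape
(11, 17)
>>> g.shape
(11, 23, 29)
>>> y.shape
(11, 5, 5)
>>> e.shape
(23, 17, 29)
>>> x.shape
(5, 5)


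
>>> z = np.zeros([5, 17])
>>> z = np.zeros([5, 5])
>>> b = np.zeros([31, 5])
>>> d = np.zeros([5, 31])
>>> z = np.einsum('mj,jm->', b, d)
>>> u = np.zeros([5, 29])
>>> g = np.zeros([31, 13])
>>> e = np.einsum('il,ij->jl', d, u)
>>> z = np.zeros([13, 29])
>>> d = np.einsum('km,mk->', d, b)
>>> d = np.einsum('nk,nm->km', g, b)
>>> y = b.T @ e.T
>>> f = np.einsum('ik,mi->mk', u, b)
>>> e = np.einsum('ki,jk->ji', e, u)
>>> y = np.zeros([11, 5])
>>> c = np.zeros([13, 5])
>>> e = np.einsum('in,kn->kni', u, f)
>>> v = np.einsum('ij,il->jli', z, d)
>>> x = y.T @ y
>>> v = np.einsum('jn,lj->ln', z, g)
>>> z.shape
(13, 29)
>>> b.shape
(31, 5)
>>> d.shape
(13, 5)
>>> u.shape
(5, 29)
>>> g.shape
(31, 13)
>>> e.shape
(31, 29, 5)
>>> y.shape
(11, 5)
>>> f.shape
(31, 29)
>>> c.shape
(13, 5)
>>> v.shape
(31, 29)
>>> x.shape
(5, 5)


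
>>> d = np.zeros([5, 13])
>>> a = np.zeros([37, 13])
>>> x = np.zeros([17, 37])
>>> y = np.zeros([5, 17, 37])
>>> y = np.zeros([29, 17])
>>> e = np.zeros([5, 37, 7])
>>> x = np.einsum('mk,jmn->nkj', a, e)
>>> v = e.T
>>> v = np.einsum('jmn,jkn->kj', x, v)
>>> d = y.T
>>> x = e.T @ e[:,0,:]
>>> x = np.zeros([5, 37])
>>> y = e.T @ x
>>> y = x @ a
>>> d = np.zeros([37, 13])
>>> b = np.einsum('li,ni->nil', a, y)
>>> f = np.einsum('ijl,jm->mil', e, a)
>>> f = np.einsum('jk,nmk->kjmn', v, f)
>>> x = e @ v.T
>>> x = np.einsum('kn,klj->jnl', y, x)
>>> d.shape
(37, 13)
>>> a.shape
(37, 13)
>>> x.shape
(37, 13, 37)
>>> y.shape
(5, 13)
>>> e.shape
(5, 37, 7)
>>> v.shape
(37, 7)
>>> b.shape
(5, 13, 37)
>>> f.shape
(7, 37, 5, 13)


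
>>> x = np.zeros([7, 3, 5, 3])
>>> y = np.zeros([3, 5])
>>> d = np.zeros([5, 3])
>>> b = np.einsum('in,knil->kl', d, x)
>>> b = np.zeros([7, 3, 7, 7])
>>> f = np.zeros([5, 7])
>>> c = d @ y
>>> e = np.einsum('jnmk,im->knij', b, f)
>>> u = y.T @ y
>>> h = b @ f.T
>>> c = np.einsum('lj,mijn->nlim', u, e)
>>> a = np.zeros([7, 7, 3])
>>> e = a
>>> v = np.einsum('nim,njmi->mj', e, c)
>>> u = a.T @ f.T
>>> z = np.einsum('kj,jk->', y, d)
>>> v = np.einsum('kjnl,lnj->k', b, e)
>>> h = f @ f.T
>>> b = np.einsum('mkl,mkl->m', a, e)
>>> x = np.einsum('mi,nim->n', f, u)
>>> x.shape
(3,)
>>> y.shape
(3, 5)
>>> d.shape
(5, 3)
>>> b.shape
(7,)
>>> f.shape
(5, 7)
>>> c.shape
(7, 5, 3, 7)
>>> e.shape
(7, 7, 3)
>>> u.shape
(3, 7, 5)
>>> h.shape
(5, 5)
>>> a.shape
(7, 7, 3)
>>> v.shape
(7,)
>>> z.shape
()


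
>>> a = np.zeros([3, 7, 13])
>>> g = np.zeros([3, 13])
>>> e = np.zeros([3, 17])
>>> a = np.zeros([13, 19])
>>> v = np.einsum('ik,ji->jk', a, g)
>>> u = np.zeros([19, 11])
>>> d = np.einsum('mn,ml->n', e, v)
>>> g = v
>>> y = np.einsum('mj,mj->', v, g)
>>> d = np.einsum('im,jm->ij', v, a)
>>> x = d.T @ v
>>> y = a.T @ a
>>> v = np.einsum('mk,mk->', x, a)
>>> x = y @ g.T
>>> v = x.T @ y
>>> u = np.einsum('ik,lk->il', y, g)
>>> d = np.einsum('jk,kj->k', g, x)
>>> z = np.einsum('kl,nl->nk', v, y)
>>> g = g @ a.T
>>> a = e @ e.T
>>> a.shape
(3, 3)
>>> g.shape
(3, 13)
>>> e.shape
(3, 17)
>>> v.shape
(3, 19)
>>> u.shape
(19, 3)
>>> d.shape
(19,)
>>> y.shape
(19, 19)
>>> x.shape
(19, 3)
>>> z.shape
(19, 3)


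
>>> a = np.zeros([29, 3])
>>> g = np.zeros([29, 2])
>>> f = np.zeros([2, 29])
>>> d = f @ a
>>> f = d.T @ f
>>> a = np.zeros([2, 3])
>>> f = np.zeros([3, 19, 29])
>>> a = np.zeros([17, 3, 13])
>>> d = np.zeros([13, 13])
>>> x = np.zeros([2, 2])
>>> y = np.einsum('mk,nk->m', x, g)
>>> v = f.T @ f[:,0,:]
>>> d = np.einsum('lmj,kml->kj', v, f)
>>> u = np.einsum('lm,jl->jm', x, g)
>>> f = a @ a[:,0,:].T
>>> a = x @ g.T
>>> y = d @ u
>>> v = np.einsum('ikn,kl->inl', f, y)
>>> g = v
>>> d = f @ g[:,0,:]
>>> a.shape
(2, 29)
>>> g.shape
(17, 17, 2)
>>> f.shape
(17, 3, 17)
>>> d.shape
(17, 3, 2)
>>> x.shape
(2, 2)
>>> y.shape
(3, 2)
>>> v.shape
(17, 17, 2)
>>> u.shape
(29, 2)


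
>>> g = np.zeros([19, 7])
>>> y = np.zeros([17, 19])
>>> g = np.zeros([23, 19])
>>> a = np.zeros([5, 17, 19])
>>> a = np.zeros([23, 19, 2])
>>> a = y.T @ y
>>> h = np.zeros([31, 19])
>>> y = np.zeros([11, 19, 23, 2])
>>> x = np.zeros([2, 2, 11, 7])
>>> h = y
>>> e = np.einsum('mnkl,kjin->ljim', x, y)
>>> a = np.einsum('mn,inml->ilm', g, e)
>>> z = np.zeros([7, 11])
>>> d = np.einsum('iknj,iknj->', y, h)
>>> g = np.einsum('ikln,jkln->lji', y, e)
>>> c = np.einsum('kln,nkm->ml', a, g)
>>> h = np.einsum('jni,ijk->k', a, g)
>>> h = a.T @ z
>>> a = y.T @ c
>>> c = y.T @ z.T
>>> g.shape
(23, 7, 11)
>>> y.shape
(11, 19, 23, 2)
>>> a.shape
(2, 23, 19, 2)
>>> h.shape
(23, 2, 11)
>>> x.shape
(2, 2, 11, 7)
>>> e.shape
(7, 19, 23, 2)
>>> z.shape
(7, 11)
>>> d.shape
()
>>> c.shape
(2, 23, 19, 7)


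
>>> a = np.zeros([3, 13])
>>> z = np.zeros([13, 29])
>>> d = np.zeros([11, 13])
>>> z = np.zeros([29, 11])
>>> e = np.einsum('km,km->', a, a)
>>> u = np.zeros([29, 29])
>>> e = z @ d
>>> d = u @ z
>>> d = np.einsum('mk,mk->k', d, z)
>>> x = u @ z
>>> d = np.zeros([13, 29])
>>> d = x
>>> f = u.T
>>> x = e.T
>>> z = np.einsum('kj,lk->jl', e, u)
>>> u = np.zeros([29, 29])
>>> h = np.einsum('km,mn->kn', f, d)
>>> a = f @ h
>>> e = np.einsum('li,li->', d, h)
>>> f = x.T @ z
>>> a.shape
(29, 11)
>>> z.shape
(13, 29)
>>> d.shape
(29, 11)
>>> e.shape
()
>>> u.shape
(29, 29)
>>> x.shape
(13, 29)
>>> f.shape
(29, 29)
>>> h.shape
(29, 11)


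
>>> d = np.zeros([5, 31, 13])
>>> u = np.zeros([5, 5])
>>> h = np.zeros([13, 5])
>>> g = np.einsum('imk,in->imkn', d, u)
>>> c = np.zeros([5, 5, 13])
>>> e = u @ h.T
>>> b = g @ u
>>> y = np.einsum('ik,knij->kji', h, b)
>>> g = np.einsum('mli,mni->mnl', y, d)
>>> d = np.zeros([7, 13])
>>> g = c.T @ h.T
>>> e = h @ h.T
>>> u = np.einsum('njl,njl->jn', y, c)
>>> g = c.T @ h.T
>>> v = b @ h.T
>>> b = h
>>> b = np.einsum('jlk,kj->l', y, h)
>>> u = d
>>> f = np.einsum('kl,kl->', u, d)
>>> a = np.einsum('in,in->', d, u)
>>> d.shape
(7, 13)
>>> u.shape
(7, 13)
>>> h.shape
(13, 5)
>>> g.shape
(13, 5, 13)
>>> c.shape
(5, 5, 13)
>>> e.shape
(13, 13)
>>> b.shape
(5,)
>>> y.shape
(5, 5, 13)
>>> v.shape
(5, 31, 13, 13)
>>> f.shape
()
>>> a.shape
()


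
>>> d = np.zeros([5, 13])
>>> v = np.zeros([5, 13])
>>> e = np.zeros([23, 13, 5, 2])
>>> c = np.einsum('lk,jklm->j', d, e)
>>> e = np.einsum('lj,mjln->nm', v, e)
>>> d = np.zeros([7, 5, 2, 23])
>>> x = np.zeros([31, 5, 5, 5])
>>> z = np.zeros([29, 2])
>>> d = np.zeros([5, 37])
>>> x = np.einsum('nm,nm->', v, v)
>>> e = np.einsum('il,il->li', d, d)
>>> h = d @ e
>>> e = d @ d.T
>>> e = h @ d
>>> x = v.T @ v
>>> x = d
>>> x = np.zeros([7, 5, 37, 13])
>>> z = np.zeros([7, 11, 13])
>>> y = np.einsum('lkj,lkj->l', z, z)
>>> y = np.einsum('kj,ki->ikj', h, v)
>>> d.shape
(5, 37)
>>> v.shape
(5, 13)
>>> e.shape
(5, 37)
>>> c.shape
(23,)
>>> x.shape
(7, 5, 37, 13)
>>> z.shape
(7, 11, 13)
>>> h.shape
(5, 5)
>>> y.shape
(13, 5, 5)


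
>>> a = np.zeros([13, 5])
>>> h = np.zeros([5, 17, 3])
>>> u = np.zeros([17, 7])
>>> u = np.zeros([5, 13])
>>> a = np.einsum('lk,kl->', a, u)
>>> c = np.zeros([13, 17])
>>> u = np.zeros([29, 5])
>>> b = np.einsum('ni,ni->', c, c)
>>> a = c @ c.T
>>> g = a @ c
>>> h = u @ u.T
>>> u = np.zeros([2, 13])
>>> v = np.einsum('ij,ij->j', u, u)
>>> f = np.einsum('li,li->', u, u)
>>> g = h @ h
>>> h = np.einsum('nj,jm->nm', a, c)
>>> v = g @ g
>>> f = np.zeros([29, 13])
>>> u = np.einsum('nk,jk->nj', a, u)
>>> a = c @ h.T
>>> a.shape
(13, 13)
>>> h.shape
(13, 17)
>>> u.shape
(13, 2)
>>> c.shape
(13, 17)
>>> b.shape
()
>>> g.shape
(29, 29)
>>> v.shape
(29, 29)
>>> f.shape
(29, 13)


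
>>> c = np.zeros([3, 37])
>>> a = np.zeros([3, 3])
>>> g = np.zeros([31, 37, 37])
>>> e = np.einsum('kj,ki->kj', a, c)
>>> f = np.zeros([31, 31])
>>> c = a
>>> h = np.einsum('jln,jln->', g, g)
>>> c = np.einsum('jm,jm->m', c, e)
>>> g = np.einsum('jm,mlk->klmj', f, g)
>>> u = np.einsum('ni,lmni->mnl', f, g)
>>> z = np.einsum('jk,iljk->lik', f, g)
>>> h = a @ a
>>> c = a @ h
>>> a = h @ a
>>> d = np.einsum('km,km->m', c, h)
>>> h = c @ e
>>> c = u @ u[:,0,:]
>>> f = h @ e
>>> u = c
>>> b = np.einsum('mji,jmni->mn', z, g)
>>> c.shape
(37, 31, 37)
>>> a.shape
(3, 3)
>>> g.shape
(37, 37, 31, 31)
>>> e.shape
(3, 3)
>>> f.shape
(3, 3)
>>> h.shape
(3, 3)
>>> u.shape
(37, 31, 37)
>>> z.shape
(37, 37, 31)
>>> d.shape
(3,)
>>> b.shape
(37, 31)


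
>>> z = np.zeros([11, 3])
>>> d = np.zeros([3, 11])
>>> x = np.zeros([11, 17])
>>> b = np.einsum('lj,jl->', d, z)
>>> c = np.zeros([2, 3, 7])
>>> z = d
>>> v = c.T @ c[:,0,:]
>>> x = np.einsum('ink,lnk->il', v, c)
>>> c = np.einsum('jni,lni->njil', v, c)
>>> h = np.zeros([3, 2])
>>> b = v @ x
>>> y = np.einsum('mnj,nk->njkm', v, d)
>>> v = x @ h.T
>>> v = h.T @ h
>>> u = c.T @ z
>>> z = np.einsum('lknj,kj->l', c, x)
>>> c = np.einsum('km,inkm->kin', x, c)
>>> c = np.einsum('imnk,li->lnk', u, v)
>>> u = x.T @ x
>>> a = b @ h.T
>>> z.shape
(3,)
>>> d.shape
(3, 11)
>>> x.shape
(7, 2)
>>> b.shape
(7, 3, 2)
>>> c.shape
(2, 7, 11)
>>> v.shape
(2, 2)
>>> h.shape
(3, 2)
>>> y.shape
(3, 7, 11, 7)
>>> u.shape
(2, 2)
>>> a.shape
(7, 3, 3)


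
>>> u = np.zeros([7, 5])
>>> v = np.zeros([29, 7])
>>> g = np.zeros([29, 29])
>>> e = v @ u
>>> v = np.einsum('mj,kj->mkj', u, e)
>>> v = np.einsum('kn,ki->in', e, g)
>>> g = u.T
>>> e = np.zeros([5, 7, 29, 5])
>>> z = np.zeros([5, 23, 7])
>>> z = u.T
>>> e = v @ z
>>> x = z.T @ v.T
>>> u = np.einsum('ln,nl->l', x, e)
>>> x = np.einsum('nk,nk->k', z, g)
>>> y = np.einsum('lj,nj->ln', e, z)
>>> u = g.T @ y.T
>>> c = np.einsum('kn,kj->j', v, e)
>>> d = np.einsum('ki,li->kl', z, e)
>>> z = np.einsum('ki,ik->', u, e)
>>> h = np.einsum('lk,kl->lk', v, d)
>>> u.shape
(7, 29)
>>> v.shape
(29, 5)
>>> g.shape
(5, 7)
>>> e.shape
(29, 7)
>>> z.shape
()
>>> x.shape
(7,)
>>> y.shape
(29, 5)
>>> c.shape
(7,)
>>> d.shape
(5, 29)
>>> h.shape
(29, 5)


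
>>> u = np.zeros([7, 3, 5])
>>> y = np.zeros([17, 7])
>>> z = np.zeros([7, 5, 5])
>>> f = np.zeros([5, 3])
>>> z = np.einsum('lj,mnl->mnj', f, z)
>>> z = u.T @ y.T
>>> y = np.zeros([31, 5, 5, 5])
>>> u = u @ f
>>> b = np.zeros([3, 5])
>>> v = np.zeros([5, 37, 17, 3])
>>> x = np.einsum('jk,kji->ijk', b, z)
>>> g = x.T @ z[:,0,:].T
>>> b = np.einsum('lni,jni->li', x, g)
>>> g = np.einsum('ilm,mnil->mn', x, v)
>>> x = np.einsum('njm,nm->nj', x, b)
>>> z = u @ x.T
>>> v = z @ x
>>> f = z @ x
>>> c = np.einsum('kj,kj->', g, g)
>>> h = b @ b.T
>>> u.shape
(7, 3, 3)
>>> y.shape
(31, 5, 5, 5)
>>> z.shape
(7, 3, 17)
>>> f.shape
(7, 3, 3)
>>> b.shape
(17, 5)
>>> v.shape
(7, 3, 3)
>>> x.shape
(17, 3)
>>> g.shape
(5, 37)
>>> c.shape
()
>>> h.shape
(17, 17)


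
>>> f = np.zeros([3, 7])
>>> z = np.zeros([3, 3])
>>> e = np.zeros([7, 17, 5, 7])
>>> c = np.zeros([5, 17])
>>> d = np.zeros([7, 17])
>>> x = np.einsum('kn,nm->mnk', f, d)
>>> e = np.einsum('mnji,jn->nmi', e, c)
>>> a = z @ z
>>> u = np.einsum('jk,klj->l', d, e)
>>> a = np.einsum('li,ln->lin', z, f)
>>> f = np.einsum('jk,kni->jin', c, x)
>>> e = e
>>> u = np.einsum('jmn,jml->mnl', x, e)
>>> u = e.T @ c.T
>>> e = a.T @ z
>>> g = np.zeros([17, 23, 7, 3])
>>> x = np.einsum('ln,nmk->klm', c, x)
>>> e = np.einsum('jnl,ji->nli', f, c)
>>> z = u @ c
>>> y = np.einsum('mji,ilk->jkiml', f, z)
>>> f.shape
(5, 3, 7)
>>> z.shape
(7, 7, 17)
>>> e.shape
(3, 7, 17)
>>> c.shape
(5, 17)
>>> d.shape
(7, 17)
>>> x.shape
(3, 5, 7)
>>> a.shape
(3, 3, 7)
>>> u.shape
(7, 7, 5)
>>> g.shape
(17, 23, 7, 3)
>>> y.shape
(3, 17, 7, 5, 7)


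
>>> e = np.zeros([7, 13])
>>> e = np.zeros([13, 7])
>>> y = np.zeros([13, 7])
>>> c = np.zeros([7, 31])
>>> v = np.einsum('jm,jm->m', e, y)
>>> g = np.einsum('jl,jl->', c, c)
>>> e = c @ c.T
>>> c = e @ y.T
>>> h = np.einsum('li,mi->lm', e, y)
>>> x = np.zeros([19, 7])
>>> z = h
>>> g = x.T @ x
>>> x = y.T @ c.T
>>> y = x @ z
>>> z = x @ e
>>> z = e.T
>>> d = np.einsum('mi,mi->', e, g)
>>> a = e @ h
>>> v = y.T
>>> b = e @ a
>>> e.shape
(7, 7)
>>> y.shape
(7, 13)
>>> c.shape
(7, 13)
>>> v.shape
(13, 7)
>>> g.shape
(7, 7)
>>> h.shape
(7, 13)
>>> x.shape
(7, 7)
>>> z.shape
(7, 7)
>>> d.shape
()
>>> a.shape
(7, 13)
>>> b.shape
(7, 13)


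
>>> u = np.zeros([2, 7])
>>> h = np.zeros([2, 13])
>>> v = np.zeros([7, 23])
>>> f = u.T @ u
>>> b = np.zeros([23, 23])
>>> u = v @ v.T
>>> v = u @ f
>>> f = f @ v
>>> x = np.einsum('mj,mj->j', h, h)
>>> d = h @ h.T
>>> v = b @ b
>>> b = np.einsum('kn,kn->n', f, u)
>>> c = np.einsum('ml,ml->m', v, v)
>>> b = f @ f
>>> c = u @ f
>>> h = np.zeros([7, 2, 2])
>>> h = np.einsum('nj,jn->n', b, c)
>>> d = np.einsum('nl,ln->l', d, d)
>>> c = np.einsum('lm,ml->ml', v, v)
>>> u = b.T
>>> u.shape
(7, 7)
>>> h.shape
(7,)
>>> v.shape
(23, 23)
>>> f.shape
(7, 7)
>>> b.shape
(7, 7)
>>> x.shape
(13,)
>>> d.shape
(2,)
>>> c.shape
(23, 23)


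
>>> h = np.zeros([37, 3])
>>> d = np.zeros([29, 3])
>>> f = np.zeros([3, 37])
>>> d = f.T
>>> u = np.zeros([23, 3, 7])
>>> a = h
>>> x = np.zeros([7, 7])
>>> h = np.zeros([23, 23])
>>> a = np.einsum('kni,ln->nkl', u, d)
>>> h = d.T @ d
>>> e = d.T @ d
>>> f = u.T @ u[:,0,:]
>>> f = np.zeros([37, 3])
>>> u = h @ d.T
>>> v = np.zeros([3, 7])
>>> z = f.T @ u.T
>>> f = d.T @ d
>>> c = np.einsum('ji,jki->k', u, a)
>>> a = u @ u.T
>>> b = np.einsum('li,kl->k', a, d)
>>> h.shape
(3, 3)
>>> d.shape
(37, 3)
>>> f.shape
(3, 3)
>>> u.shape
(3, 37)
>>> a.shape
(3, 3)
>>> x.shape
(7, 7)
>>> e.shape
(3, 3)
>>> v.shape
(3, 7)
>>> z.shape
(3, 3)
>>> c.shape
(23,)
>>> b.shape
(37,)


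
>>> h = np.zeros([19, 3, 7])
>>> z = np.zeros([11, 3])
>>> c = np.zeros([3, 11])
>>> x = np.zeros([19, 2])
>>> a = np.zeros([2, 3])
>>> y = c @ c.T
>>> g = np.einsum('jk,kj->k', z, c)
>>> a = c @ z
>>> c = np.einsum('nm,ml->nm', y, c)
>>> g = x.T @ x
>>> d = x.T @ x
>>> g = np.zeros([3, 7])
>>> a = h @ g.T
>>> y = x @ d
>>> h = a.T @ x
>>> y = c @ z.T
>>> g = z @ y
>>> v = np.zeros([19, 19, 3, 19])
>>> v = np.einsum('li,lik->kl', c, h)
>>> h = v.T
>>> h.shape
(3, 2)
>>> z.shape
(11, 3)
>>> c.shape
(3, 3)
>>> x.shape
(19, 2)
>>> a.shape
(19, 3, 3)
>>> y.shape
(3, 11)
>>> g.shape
(11, 11)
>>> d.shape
(2, 2)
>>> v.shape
(2, 3)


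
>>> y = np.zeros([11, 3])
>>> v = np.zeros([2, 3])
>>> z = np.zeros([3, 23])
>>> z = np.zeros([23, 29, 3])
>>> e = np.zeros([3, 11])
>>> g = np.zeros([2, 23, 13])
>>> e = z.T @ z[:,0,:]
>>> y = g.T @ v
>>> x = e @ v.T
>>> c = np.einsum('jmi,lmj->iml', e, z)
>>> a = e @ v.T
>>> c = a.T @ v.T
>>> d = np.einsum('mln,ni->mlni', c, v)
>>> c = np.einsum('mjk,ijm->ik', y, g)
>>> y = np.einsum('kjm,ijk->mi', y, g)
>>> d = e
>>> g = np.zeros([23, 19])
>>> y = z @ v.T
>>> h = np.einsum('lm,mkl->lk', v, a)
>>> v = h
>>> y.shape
(23, 29, 2)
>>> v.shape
(2, 29)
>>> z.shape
(23, 29, 3)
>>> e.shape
(3, 29, 3)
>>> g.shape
(23, 19)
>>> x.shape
(3, 29, 2)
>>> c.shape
(2, 3)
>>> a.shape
(3, 29, 2)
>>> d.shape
(3, 29, 3)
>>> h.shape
(2, 29)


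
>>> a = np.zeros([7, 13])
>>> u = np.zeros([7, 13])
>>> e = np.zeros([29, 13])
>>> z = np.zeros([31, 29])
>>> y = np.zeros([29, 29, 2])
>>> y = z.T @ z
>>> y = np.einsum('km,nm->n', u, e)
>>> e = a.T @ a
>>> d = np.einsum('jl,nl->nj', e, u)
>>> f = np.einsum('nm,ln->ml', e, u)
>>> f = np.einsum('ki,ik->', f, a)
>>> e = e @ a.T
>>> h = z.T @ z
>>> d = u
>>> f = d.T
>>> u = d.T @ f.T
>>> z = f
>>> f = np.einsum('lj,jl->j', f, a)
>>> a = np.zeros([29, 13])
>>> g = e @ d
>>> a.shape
(29, 13)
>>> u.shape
(13, 13)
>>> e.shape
(13, 7)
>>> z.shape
(13, 7)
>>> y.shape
(29,)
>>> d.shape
(7, 13)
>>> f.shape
(7,)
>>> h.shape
(29, 29)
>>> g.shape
(13, 13)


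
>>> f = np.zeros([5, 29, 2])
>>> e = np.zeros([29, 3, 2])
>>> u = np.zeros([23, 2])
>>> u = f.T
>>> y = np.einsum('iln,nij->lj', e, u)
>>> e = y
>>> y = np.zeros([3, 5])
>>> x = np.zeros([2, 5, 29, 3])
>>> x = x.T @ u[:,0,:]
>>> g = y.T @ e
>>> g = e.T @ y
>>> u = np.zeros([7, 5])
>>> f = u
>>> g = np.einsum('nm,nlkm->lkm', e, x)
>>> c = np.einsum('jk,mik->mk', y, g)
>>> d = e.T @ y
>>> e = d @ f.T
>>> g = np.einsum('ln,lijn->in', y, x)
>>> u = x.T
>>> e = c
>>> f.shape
(7, 5)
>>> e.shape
(29, 5)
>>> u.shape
(5, 5, 29, 3)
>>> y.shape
(3, 5)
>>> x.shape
(3, 29, 5, 5)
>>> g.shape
(29, 5)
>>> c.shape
(29, 5)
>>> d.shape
(5, 5)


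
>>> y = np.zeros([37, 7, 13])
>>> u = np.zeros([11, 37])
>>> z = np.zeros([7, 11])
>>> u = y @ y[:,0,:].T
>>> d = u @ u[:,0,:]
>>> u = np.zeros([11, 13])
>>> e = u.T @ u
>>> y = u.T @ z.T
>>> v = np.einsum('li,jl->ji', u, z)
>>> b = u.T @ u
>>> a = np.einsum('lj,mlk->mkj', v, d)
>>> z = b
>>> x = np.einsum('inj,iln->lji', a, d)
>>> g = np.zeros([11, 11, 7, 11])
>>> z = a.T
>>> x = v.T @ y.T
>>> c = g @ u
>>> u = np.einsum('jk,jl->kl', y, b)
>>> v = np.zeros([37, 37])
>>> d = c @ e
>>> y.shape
(13, 7)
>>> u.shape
(7, 13)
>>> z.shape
(13, 37, 37)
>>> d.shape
(11, 11, 7, 13)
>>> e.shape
(13, 13)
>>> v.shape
(37, 37)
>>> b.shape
(13, 13)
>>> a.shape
(37, 37, 13)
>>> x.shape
(13, 13)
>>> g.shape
(11, 11, 7, 11)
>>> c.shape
(11, 11, 7, 13)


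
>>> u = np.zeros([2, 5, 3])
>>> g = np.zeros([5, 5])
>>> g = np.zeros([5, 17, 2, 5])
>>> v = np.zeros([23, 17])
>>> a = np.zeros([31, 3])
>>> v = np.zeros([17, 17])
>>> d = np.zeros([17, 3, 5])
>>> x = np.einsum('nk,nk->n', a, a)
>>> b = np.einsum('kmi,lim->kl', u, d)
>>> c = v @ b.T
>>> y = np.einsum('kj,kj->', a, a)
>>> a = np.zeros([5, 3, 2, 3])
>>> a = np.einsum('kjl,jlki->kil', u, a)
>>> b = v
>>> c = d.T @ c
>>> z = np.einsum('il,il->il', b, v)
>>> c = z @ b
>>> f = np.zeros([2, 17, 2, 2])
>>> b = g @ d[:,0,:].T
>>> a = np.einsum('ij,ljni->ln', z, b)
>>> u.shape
(2, 5, 3)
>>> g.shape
(5, 17, 2, 5)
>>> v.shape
(17, 17)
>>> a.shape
(5, 2)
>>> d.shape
(17, 3, 5)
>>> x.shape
(31,)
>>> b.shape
(5, 17, 2, 17)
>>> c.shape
(17, 17)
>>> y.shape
()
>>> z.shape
(17, 17)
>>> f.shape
(2, 17, 2, 2)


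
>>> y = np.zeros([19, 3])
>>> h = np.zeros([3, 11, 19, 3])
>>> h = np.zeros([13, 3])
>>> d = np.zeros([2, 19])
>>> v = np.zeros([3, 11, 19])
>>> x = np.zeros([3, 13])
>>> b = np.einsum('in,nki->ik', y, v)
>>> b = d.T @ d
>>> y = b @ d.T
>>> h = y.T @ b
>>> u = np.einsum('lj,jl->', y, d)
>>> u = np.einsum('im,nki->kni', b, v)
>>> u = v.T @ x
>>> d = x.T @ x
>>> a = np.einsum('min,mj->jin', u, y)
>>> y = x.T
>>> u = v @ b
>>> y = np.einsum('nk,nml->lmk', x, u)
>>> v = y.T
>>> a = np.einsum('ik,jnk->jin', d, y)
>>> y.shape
(19, 11, 13)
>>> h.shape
(2, 19)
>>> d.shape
(13, 13)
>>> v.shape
(13, 11, 19)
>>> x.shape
(3, 13)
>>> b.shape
(19, 19)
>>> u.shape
(3, 11, 19)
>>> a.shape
(19, 13, 11)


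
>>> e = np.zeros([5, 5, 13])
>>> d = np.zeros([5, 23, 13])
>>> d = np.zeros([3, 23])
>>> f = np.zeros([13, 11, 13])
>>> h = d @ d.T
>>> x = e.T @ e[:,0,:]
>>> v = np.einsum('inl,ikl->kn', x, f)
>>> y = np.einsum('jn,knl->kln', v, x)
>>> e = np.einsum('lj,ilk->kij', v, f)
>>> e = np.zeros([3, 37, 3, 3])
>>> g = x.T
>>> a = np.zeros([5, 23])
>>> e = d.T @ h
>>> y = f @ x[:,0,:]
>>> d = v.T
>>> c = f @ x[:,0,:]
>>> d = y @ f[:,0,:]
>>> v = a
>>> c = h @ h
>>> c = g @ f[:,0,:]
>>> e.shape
(23, 3)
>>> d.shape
(13, 11, 13)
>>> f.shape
(13, 11, 13)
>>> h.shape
(3, 3)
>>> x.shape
(13, 5, 13)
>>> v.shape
(5, 23)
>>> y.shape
(13, 11, 13)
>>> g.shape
(13, 5, 13)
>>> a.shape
(5, 23)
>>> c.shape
(13, 5, 13)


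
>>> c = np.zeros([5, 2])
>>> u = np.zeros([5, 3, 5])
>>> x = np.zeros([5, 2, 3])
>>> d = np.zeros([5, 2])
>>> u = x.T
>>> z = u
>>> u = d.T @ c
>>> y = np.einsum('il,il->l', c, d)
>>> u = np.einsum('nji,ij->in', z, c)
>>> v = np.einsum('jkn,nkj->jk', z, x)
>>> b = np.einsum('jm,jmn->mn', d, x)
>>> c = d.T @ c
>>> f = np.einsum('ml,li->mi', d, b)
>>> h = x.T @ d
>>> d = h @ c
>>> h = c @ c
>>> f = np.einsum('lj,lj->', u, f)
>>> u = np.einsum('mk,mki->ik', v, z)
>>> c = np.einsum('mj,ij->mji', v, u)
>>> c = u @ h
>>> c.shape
(5, 2)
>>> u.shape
(5, 2)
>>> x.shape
(5, 2, 3)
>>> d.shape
(3, 2, 2)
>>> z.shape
(3, 2, 5)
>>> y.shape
(2,)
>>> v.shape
(3, 2)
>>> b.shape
(2, 3)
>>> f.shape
()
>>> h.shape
(2, 2)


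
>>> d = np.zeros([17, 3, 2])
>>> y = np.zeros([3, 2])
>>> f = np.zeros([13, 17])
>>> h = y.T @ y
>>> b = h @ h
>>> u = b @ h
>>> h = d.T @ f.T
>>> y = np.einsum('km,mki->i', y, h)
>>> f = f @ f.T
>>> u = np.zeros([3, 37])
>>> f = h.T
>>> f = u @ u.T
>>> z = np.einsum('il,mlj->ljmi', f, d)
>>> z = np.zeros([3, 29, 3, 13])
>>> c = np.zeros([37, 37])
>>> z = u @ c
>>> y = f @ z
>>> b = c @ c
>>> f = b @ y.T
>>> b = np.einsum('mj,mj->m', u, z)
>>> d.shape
(17, 3, 2)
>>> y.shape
(3, 37)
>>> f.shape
(37, 3)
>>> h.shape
(2, 3, 13)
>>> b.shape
(3,)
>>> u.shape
(3, 37)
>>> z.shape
(3, 37)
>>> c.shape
(37, 37)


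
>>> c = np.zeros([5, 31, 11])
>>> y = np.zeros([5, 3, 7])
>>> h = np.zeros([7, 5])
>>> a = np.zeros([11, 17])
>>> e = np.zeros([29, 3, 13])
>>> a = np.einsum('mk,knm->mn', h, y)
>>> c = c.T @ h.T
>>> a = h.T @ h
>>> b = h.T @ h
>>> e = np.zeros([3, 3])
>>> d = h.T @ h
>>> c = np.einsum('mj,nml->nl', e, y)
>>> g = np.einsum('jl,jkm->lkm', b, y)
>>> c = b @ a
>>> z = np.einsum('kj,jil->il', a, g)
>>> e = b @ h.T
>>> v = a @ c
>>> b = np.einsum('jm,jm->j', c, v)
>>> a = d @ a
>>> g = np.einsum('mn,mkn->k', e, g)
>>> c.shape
(5, 5)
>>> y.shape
(5, 3, 7)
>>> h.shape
(7, 5)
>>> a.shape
(5, 5)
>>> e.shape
(5, 7)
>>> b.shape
(5,)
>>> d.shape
(5, 5)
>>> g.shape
(3,)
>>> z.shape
(3, 7)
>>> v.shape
(5, 5)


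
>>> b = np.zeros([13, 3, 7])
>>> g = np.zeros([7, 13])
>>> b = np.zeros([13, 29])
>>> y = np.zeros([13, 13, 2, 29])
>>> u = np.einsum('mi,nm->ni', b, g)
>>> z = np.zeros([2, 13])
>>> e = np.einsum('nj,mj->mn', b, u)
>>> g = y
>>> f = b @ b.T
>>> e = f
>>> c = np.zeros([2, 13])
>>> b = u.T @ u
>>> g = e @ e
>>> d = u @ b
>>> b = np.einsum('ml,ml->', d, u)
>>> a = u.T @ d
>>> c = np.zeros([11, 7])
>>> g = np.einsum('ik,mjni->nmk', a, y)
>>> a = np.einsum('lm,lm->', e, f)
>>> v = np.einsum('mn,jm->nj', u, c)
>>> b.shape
()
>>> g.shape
(2, 13, 29)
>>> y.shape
(13, 13, 2, 29)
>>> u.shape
(7, 29)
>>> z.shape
(2, 13)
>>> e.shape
(13, 13)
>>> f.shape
(13, 13)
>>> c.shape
(11, 7)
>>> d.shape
(7, 29)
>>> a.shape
()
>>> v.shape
(29, 11)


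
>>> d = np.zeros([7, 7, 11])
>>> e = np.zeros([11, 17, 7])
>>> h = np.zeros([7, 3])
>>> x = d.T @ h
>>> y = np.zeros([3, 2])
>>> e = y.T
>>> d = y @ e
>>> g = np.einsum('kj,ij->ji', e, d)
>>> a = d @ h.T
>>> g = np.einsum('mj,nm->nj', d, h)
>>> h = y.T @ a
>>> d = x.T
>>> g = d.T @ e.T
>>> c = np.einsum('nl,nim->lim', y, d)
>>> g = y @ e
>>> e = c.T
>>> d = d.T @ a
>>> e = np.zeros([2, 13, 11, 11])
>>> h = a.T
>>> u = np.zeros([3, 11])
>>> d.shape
(11, 7, 7)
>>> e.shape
(2, 13, 11, 11)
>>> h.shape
(7, 3)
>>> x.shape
(11, 7, 3)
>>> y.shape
(3, 2)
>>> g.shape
(3, 3)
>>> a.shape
(3, 7)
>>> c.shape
(2, 7, 11)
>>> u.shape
(3, 11)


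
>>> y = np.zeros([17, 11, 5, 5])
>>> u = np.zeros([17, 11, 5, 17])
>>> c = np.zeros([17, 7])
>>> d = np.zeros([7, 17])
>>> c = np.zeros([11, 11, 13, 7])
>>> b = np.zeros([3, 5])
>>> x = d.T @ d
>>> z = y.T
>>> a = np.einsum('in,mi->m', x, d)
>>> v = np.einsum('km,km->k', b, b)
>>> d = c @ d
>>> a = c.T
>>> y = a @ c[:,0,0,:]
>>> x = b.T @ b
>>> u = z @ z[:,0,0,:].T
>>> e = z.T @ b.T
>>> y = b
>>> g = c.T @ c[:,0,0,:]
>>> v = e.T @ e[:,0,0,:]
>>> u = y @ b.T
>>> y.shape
(3, 5)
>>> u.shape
(3, 3)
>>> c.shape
(11, 11, 13, 7)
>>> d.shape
(11, 11, 13, 17)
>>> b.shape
(3, 5)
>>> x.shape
(5, 5)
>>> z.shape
(5, 5, 11, 17)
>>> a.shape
(7, 13, 11, 11)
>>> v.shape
(3, 5, 11, 3)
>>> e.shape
(17, 11, 5, 3)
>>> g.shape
(7, 13, 11, 7)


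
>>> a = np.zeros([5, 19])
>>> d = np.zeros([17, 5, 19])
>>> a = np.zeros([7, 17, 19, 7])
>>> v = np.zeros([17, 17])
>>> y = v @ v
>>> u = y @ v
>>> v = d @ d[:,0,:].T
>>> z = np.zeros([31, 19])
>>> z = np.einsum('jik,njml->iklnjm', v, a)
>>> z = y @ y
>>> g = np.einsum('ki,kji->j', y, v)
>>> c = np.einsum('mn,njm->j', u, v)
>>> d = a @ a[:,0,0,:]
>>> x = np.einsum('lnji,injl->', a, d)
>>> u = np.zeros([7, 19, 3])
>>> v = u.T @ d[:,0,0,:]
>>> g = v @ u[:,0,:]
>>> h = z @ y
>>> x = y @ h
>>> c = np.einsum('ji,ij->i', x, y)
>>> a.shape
(7, 17, 19, 7)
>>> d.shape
(7, 17, 19, 7)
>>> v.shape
(3, 19, 7)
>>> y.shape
(17, 17)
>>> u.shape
(7, 19, 3)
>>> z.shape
(17, 17)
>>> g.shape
(3, 19, 3)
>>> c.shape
(17,)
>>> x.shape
(17, 17)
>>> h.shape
(17, 17)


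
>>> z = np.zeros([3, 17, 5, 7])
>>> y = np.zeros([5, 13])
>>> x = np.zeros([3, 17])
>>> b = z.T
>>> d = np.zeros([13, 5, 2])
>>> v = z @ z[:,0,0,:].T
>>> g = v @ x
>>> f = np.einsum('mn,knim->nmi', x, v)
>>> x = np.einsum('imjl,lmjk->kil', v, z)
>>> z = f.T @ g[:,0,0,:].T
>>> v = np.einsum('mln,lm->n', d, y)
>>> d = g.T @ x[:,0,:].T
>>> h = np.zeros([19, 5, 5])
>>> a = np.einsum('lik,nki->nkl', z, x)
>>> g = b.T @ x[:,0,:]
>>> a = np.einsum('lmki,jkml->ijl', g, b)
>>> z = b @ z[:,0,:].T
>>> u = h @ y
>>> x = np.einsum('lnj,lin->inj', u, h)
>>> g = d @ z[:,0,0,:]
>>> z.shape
(7, 5, 17, 5)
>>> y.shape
(5, 13)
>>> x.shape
(5, 5, 13)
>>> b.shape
(7, 5, 17, 3)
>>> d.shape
(17, 5, 17, 7)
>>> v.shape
(2,)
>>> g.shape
(17, 5, 17, 5)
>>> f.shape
(17, 3, 5)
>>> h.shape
(19, 5, 5)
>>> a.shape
(3, 7, 3)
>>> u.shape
(19, 5, 13)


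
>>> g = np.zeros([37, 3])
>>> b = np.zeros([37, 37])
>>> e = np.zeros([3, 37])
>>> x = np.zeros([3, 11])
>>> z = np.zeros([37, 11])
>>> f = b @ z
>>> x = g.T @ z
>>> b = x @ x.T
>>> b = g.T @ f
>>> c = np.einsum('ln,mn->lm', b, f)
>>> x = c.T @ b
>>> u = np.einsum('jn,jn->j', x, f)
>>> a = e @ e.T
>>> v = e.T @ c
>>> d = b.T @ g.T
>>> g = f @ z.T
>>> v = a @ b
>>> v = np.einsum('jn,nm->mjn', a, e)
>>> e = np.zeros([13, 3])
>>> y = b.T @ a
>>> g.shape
(37, 37)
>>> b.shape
(3, 11)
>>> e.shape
(13, 3)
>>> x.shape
(37, 11)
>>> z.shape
(37, 11)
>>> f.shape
(37, 11)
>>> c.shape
(3, 37)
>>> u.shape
(37,)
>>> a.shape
(3, 3)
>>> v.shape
(37, 3, 3)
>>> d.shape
(11, 37)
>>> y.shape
(11, 3)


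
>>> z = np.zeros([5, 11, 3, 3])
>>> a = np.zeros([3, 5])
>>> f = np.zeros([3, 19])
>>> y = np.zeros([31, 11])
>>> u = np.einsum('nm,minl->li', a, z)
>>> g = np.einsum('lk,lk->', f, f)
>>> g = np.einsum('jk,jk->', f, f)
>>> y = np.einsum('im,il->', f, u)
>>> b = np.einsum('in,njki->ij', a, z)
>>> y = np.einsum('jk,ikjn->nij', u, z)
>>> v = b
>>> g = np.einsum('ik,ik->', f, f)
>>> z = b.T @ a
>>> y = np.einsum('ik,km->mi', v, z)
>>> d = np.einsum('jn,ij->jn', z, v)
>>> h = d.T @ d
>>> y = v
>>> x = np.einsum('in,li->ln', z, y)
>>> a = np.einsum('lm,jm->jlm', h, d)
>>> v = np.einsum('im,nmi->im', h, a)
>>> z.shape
(11, 5)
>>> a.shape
(11, 5, 5)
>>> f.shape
(3, 19)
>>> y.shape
(3, 11)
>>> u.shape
(3, 11)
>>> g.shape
()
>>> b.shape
(3, 11)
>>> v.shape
(5, 5)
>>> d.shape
(11, 5)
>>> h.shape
(5, 5)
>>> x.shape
(3, 5)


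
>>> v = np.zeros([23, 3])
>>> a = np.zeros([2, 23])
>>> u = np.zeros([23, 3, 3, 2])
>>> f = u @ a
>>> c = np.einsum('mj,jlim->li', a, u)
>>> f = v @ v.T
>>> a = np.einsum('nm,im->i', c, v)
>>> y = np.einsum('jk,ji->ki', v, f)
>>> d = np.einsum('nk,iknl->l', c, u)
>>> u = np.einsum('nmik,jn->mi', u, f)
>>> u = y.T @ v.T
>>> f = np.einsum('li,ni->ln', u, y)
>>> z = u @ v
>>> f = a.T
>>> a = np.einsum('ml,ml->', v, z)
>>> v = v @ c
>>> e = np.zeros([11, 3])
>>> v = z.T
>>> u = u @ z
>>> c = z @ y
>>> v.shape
(3, 23)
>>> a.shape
()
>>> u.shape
(23, 3)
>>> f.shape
(23,)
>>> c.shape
(23, 23)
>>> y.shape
(3, 23)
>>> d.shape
(2,)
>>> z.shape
(23, 3)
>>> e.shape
(11, 3)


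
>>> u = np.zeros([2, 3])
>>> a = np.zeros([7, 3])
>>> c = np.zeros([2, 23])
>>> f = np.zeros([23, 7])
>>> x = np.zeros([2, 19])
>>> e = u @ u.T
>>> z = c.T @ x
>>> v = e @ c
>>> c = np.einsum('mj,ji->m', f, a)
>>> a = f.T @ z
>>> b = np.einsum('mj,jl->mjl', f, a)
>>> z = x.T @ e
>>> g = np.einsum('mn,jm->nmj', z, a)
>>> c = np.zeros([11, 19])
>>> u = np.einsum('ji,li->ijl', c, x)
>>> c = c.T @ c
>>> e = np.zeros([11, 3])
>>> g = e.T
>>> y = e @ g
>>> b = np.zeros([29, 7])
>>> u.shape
(19, 11, 2)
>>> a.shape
(7, 19)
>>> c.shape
(19, 19)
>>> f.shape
(23, 7)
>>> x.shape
(2, 19)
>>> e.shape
(11, 3)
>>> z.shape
(19, 2)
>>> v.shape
(2, 23)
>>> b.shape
(29, 7)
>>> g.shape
(3, 11)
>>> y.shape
(11, 11)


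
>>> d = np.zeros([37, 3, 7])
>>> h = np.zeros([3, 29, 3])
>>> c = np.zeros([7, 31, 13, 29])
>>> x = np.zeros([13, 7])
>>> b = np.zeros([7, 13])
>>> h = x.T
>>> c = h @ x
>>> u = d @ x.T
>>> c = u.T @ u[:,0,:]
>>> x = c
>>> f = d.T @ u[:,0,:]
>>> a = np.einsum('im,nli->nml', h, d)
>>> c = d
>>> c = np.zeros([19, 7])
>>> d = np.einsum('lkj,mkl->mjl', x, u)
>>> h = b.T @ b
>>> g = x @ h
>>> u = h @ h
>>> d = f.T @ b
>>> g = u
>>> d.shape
(13, 3, 13)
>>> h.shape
(13, 13)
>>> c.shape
(19, 7)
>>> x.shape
(13, 3, 13)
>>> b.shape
(7, 13)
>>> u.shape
(13, 13)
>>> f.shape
(7, 3, 13)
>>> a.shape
(37, 13, 3)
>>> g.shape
(13, 13)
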